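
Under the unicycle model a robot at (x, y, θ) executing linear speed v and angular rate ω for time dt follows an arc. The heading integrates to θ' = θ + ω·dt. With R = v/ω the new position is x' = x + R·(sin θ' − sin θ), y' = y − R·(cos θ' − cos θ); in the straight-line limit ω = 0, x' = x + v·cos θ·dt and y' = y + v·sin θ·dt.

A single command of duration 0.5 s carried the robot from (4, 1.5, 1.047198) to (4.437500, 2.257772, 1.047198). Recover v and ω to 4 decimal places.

Δθ = 1.047198 − 1.047198 = 0.000000
ω = Δθ/dt = 0.000000/0.5 = 0.0000
ω = 0 → v = (Δx·cos θ + Δy·sin θ)/dt = 1.7500

v = 1.7500, ω = 0.0000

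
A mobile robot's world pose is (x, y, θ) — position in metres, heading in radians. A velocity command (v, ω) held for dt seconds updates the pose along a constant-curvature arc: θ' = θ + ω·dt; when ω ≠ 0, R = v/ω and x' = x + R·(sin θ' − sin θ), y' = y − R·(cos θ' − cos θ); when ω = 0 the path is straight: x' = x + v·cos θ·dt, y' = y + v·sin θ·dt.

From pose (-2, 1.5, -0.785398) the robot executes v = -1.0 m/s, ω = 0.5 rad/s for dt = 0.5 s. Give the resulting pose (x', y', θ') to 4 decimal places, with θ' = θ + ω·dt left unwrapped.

(-2.3938, 1.8059, -0.5354)

θ' = -0.7854 + 0.5·0.5 = -0.5354
R = v/ω = -1.0/0.5 = -2.0000
x' = -2 + -2.0000·(sin -0.5354 − sin -0.7854) = -2.3938
y' = 1.5 − -2.0000·(cos -0.5354 − cos -0.7854) = 1.8059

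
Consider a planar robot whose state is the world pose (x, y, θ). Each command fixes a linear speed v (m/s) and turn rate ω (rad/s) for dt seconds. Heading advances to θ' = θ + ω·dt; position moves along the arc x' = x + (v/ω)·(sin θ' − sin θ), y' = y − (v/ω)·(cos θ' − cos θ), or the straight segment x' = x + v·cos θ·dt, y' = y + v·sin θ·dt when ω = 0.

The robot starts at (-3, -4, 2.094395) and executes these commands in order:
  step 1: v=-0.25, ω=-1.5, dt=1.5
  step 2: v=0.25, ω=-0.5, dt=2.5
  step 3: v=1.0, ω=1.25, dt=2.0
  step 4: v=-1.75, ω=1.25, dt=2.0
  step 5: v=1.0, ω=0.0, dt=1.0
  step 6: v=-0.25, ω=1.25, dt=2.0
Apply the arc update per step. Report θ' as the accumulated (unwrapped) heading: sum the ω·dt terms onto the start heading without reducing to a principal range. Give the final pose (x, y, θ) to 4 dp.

step 1: θ'=-0.1556 (R=0.1667) → pose (-3.1702, -4.2480, -0.1556)
step 2: θ'=-1.4056 (R=-0.5000) → pose (-2.7545, -4.6597, -1.4056)
step 3: θ'=1.0944 (R=0.8000) → pose (-1.2544, -4.8950, 1.0944)
step 4: θ'=3.5944 (R=-1.4000) → pose (0.6022, -6.7960, 3.5944)
step 5: θ'=3.5944 (straight) → pose (-0.2971, -7.2335, 3.5944)
step 6: θ'=6.0944 (R=-0.2000) → pose (-0.3470, -6.8572, 6.0944)

(-0.3470, -6.8572, 6.0944)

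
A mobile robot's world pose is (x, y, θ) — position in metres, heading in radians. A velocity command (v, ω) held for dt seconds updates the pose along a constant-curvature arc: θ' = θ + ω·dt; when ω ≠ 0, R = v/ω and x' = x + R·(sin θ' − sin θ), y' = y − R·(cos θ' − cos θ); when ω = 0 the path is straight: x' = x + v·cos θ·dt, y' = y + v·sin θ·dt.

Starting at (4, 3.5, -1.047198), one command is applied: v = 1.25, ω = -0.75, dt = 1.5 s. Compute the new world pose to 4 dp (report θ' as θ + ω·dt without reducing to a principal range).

(3.9309, 1.7237, -2.1722)

θ' = -1.0472 + -0.75·1.5 = -2.1722
R = v/ω = 1.25/-0.75 = -1.6667
x' = 4 + -1.6667·(sin -2.1722 − sin -1.0472) = 3.9309
y' = 3.5 − -1.6667·(cos -2.1722 − cos -1.0472) = 1.7237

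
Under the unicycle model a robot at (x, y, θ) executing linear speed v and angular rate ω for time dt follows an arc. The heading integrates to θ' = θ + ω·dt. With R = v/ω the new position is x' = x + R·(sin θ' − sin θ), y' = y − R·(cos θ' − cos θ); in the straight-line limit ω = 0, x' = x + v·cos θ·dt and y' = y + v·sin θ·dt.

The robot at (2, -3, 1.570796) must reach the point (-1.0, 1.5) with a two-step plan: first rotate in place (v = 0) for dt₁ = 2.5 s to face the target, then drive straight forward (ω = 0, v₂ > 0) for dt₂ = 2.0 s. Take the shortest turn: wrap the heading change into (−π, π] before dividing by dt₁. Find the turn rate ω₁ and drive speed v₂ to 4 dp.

heading to target = atan2(1.5−-3, -1−2) = 2.1588
Δθ = wrap(2.1588 − 1.5708) = 0.5880; ω₁ = Δθ/dt₁ = 0.2352
distance = √((-1−2)² + (1.5−-3)²) = 5.4083; v₂ = distance/dt₂ = 2.7042

ω₁ = 0.2352, v₂ = 2.7042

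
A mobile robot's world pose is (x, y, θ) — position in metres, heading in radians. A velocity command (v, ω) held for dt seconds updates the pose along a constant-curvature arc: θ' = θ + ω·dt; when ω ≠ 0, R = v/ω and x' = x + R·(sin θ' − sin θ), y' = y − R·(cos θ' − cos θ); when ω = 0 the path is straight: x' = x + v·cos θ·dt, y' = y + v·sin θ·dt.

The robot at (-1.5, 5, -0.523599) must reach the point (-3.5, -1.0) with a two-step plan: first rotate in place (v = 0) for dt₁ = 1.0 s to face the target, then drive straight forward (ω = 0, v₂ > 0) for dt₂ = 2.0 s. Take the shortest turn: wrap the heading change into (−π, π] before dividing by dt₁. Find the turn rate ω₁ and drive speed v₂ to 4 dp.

ω₁ = -1.3689, v₂ = 3.1623

heading to target = atan2(-1−5, -3.5−-1.5) = -1.8925
Δθ = wrap(-1.8925 − -0.5236) = -1.3689; ω₁ = Δθ/dt₁ = -1.3689
distance = √((-3.5−-1.5)² + (-1−5)²) = 6.3246; v₂ = distance/dt₂ = 3.1623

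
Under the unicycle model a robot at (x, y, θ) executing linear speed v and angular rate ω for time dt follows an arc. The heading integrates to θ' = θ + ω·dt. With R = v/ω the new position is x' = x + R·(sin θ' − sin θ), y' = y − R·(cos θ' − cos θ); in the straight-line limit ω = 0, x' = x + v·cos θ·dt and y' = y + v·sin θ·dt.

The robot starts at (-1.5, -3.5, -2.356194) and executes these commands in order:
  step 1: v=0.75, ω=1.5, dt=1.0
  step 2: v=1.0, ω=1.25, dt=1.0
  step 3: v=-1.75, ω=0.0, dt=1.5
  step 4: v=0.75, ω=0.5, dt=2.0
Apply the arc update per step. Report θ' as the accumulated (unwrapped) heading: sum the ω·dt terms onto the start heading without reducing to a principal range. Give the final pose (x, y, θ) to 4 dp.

(-2.1359, -4.2819, 1.3938)

step 1: θ'=-0.8562 (R=0.5000) → pose (-1.5241, -4.1812, -0.8562)
step 2: θ'=0.3938 (R=0.8000) → pose (-0.6129, -4.3957, 0.3938)
step 3: θ'=0.3938 (straight) → pose (-3.0369, -5.4030, 0.3938)
step 4: θ'=1.3938 (R=1.5000) → pose (-2.1359, -4.2819, 1.3938)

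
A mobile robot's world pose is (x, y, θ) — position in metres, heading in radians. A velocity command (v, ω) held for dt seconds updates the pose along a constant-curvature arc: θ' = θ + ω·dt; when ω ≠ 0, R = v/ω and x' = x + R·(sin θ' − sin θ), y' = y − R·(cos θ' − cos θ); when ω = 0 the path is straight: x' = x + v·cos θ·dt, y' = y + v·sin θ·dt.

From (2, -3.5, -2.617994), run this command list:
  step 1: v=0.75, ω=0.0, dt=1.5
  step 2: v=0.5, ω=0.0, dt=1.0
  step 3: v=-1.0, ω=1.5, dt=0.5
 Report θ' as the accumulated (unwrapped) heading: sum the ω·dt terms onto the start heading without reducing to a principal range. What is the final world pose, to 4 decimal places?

step 1: θ'=-2.6180 (straight) → pose (1.0257, -4.0625, -2.6180)
step 2: θ'=-2.6180 (straight) → pose (0.5927, -4.3125, -2.6180)
step 3: θ'=-1.8680 (R=-0.6667) → pose (0.8968, -3.9304, -1.8680)

(0.8968, -3.9304, -1.8680)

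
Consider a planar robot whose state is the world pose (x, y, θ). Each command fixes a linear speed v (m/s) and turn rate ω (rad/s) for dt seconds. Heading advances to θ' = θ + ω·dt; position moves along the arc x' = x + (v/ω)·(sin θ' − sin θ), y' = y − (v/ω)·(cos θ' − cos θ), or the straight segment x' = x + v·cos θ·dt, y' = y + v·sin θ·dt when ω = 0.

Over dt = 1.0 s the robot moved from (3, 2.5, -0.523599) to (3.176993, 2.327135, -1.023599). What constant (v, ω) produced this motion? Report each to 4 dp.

Δθ = -1.023599 − -0.523599 = -0.500000
ω = Δθ/dt = -0.500000/1.0 = -0.5000
R = Δx/(sin θ' − sin θ) = -0.5000
v = R·ω = -0.5000·-0.5000 = 0.2500

v = 0.2500, ω = -0.5000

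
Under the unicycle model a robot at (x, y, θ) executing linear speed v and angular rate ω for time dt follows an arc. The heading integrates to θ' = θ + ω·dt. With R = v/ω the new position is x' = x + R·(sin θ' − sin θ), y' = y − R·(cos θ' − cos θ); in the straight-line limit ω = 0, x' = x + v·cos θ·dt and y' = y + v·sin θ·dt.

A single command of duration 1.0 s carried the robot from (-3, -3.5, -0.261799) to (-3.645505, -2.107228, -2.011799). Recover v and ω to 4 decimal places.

Δθ = -2.011799 − -0.261799 = -1.750000
ω = Δθ/dt = -1.750000/1.0 = -1.7500
R = −Δy/(cos θ' − cos θ) = 1.0000
v = R·ω = 1.0000·-1.7500 = -1.7500

v = -1.7500, ω = -1.7500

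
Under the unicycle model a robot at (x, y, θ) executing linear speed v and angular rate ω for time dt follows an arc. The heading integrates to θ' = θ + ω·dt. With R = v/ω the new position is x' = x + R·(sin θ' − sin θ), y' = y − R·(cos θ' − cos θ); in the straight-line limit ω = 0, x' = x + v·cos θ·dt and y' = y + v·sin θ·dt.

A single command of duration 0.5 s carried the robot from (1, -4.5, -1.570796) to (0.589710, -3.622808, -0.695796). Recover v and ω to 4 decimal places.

Δθ = -0.695796 − -1.570796 = 0.875000
ω = Δθ/dt = 0.875000/0.5 = 1.7500
R = −Δy/(cos θ' − cos θ) = -1.1429
v = R·ω = -1.1429·1.7500 = -2.0000

v = -2.0000, ω = 1.7500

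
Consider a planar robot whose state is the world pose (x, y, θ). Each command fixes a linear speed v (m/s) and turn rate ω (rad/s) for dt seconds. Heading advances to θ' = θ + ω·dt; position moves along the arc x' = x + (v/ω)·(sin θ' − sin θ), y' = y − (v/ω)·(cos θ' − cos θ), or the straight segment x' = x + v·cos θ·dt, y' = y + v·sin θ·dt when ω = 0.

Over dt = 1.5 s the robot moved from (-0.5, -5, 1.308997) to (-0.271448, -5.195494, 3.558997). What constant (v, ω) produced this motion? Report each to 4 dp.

v = -0.2500, ω = 1.5000

Δθ = 3.558997 − 1.308997 = 2.250000
ω = Δθ/dt = 2.250000/1.5 = 1.5000
R = Δx/(sin θ' − sin θ) = -0.1667
v = R·ω = -0.1667·1.5000 = -0.2500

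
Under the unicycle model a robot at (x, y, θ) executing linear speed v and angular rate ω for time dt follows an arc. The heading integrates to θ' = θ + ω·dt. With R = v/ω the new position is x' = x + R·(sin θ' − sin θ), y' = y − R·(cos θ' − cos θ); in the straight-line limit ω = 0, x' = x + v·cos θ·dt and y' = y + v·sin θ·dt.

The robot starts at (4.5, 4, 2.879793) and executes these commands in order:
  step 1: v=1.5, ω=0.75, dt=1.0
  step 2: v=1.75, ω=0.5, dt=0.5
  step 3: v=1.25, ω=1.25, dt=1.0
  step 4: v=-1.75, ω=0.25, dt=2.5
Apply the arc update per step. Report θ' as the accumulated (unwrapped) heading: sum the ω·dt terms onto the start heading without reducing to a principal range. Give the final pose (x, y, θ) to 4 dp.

step 1: θ'=3.6298 (R=2.0000) → pose (3.0443, 3.8345, 3.6298)
step 2: θ'=3.8798 (R=3.5000) → pose (2.3306, 3.3323, 3.8798)
step 3: θ'=5.1298 (R=1.0000) → pose (2.0894, 2.1872, 5.1298)
step 4: θ'=5.7548 (R=-7.0000) → pose (-0.7806, 5.3948, 5.7548)

(-0.7806, 5.3948, 5.7548)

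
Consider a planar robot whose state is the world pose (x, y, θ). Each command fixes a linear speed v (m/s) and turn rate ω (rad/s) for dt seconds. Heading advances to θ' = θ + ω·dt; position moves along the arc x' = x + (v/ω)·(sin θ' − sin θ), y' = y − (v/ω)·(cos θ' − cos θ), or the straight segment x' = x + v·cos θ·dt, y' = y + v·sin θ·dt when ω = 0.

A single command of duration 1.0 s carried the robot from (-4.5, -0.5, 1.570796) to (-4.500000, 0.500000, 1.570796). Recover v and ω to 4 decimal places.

v = 1.0000, ω = 0.0000

Δθ = 1.570796 − 1.570796 = 0.000000
ω = Δθ/dt = 0.000000/1.0 = 0.0000
ω = 0 → v = (Δx·cos θ + Δy·sin θ)/dt = 1.0000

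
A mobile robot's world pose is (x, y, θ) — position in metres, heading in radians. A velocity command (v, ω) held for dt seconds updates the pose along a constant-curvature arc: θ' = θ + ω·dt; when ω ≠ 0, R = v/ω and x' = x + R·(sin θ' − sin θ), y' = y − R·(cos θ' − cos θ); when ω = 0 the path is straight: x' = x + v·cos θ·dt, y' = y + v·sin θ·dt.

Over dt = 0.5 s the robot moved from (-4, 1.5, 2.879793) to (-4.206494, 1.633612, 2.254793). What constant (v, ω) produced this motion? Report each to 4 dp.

Δθ = 2.254793 − 2.879793 = -0.625000
ω = Δθ/dt = -0.625000/0.5 = -1.2500
R = Δx/(sin θ' − sin θ) = -0.4000
v = R·ω = -0.4000·-1.2500 = 0.5000

v = 0.5000, ω = -1.2500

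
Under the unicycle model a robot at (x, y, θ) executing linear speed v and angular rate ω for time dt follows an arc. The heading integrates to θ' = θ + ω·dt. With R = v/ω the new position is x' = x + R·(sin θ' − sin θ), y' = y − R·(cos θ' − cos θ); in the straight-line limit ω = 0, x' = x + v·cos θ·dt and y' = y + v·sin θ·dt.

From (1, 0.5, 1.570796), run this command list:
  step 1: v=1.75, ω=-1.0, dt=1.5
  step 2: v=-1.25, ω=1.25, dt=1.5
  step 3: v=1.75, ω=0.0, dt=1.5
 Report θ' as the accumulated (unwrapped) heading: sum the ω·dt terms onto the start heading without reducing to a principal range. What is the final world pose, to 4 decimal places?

(0.8050, 3.3244, 1.9458)

step 1: θ'=0.0708 (R=-1.7500) → pose (2.6262, 2.2456, 0.0708)
step 2: θ'=1.9458 (R=-1.0000) → pose (1.7664, 0.8818, 1.9458)
step 3: θ'=1.9458 (straight) → pose (0.8050, 3.3244, 1.9458)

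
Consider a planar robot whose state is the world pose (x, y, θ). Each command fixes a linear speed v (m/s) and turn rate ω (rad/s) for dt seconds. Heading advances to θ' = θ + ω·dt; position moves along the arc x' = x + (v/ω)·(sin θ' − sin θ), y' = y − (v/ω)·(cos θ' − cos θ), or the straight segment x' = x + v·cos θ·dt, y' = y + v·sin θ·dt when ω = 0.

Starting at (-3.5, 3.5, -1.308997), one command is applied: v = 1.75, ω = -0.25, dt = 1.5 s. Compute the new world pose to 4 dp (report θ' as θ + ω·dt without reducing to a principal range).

(-3.3063, 0.8976, -1.6840)

θ' = -1.3090 + -0.25·1.5 = -1.6840
R = v/ω = 1.75/-0.25 = -7.0000
x' = -3.5 + -7.0000·(sin -1.6840 − sin -1.3090) = -3.3063
y' = 3.5 − -7.0000·(cos -1.6840 − cos -1.3090) = 0.8976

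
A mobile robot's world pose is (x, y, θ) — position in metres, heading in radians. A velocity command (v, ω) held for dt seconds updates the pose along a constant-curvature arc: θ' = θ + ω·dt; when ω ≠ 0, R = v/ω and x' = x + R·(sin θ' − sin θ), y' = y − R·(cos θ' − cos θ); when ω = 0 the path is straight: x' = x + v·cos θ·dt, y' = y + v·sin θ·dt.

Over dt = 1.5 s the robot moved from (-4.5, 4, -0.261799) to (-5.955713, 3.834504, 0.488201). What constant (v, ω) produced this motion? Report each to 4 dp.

v = -1.0000, ω = 0.5000

Δθ = 0.488201 − -0.261799 = 0.750000
ω = Δθ/dt = 0.750000/1.5 = 0.5000
R = Δx/(sin θ' − sin θ) = -2.0000
v = R·ω = -2.0000·0.5000 = -1.0000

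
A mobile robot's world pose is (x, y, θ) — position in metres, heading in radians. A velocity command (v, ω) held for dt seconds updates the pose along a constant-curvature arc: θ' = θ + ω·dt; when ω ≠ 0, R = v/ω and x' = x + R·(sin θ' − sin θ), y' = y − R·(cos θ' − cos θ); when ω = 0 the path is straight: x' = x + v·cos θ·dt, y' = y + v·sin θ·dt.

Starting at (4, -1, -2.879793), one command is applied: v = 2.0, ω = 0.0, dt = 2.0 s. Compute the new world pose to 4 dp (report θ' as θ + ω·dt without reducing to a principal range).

(0.1363, -2.0353, -2.8798)

θ' = -2.8798 + 0.0·2.0 = -2.8798
ω = 0 → straight: x' = 4 + 2.0·cos(-2.8798)·2.0 = 0.1363
y' = -1 + 2.0·sin(-2.8798)·2.0 = -2.0353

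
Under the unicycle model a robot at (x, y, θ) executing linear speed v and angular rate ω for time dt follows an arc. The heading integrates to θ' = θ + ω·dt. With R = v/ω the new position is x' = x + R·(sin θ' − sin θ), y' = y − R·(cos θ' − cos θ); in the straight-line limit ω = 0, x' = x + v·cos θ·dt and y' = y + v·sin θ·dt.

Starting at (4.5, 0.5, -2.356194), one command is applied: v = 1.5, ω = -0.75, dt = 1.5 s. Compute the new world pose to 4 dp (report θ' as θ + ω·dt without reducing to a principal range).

(2.4196, 0.0284, -3.4812)

θ' = -2.3562 + -0.75·1.5 = -3.4812
R = v/ω = 1.5/-0.75 = -2.0000
x' = 4.5 + -2.0000·(sin -3.4812 − sin -2.3562) = 2.4196
y' = 0.5 − -2.0000·(cos -3.4812 − cos -2.3562) = 0.0284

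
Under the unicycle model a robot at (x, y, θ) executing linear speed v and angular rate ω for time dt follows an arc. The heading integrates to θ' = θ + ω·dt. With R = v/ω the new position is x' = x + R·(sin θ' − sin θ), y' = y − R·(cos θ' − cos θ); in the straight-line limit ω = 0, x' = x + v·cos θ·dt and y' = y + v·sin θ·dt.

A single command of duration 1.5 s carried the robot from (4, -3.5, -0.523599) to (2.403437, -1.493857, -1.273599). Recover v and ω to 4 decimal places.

Δθ = -1.273599 − -0.523599 = -0.750000
ω = Δθ/dt = -0.750000/1.5 = -0.5000
R = −Δy/(cos θ' − cos θ) = 3.5000
v = R·ω = 3.5000·-0.5000 = -1.7500

v = -1.7500, ω = -0.5000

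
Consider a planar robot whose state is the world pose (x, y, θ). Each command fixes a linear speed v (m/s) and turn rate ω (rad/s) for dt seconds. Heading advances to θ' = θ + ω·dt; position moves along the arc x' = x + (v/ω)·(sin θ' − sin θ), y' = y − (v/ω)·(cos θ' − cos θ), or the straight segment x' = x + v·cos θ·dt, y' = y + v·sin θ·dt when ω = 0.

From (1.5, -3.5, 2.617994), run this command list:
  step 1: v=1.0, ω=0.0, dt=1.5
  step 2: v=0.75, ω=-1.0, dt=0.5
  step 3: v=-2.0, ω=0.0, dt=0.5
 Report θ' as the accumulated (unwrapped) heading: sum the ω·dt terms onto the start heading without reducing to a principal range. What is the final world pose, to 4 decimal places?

step 1: θ'=2.6180 (straight) → pose (0.2010, -2.7500, 2.6180)
step 2: θ'=2.1180 (R=-0.7500) → pose (-0.0645, -2.4907, 2.1180)
step 3: θ'=2.1180 (straight) → pose (0.4558, -3.3447, 2.1180)

(0.4558, -3.3447, 2.1180)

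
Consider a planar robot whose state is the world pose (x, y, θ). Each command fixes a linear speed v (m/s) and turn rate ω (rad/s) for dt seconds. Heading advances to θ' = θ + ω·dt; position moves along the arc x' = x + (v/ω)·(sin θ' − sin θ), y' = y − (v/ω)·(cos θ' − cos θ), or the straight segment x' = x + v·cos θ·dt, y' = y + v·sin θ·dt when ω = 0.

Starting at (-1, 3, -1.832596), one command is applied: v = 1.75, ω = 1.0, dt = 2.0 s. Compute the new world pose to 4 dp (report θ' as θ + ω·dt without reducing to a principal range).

(0.9820, 0.8215, 0.1674)

θ' = -1.8326 + 1.0·2.0 = 0.1674
R = v/ω = 1.75/1.0 = 1.7500
x' = -1 + 1.7500·(sin 0.1674 − sin -1.8326) = 0.9820
y' = 3 − 1.7500·(cos 0.1674 − cos -1.8326) = 0.8215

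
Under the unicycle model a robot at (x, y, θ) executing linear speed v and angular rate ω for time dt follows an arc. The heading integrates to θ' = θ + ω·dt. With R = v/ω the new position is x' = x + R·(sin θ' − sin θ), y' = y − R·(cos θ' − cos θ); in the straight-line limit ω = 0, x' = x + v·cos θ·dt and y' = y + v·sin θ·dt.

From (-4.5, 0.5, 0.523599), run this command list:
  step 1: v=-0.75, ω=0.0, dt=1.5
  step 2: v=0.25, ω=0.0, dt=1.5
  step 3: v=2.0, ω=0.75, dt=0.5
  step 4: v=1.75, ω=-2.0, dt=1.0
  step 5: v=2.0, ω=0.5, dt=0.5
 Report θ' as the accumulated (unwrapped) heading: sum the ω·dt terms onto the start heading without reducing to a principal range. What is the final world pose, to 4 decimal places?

step 1: θ'=0.5236 (straight) → pose (-5.4743, -0.0625, 0.5236)
step 2: θ'=0.5236 (straight) → pose (-5.1495, 0.1250, 0.5236)
step 3: θ'=0.8986 (R=2.6667) → pose (-4.3963, 0.7738, 0.8986)
step 4: θ'=-1.1014 (R=-0.8750) → pose (-2.9313, 0.6248, -1.1014)
step 5: θ'=-0.8514 (R=4.0000) → pose (-2.3727, -0.2015, -0.8514)

(-2.3727, -0.2015, -0.8514)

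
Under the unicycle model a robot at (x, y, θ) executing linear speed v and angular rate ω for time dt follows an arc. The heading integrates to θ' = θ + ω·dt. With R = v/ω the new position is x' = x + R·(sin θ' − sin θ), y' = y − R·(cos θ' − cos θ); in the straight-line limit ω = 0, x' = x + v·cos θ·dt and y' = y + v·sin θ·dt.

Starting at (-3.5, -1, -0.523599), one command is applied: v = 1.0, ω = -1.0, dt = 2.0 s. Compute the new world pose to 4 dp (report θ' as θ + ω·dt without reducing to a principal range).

(-3.4206, -2.6811, -2.5236)

θ' = -0.5236 + -1.0·2.0 = -2.5236
R = v/ω = 1.0/-1.0 = -1.0000
x' = -3.5 + -1.0000·(sin -2.5236 − sin -0.5236) = -3.4206
y' = -1 − -1.0000·(cos -2.5236 − cos -0.5236) = -2.6811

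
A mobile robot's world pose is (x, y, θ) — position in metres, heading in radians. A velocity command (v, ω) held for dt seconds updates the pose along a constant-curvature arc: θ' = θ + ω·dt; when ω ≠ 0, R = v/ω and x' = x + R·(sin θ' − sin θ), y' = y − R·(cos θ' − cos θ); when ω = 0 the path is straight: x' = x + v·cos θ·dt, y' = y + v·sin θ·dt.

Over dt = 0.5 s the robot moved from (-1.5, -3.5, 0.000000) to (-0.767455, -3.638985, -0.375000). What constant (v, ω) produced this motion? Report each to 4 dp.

v = 1.5000, ω = -0.7500

Δθ = -0.375000 − 0.000000 = -0.375000
ω = Δθ/dt = -0.375000/0.5 = -0.7500
R = Δx/(sin θ' − sin θ) = -2.0000
v = R·ω = -2.0000·-0.7500 = 1.5000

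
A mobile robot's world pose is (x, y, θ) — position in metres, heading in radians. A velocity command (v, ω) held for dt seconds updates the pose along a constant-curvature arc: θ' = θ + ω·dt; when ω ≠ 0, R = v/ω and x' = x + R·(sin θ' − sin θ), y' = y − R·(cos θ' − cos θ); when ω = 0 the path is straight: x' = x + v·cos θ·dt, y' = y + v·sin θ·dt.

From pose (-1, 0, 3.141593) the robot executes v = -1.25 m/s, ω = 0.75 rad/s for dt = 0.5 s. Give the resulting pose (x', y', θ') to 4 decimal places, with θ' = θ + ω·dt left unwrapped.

θ' = 3.1416 + 0.75·0.5 = 3.5166
R = v/ω = -1.25/0.75 = -1.6667
x' = -1 + -1.6667·(sin 3.5166 − sin 3.1416) = -0.3895
y' = 0 − -1.6667·(cos 3.5166 − cos 3.1416) = 0.1158

(-0.3895, 0.1158, 3.5166)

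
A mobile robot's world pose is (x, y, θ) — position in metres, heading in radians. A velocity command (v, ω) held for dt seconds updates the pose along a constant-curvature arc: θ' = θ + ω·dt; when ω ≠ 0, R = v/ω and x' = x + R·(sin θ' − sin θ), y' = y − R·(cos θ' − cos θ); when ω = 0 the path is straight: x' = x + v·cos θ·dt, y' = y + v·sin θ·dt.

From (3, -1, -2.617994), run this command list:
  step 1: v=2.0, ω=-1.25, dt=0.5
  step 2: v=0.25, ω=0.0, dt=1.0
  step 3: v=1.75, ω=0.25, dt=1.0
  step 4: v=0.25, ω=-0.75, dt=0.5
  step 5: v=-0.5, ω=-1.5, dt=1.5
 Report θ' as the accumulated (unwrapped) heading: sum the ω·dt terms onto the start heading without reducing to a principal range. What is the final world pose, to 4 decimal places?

(0.0511, -1.8043, -5.6180)

step 1: θ'=-3.2430 (R=-1.6000) → pose (2.0380, -1.2061, -3.2430)
step 2: θ'=-3.2430 (straight) → pose (1.7893, -1.1808, -3.2430)
step 3: θ'=-2.9930 (R=7.0000) → pose (0.0444, -1.2220, -2.9930)
step 4: θ'=-3.3680 (R=-0.3333) → pose (-0.0798, -1.2172, -3.3680)
step 5: θ'=-5.6180 (R=0.3333) → pose (0.0511, -1.8043, -5.6180)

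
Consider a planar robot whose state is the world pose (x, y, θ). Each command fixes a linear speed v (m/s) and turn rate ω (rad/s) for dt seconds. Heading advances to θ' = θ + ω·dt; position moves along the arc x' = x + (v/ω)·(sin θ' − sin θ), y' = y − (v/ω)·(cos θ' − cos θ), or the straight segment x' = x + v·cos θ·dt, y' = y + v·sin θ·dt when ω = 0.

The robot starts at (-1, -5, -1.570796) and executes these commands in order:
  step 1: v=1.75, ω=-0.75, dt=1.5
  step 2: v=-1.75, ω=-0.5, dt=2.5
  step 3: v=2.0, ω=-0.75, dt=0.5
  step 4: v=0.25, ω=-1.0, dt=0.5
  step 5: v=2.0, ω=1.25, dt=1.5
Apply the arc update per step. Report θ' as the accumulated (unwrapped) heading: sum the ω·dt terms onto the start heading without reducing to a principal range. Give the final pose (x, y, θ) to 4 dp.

step 1: θ'=-2.6958 (R=-2.3333) → pose (-2.3273, -7.1053, -2.6958)
step 2: θ'=-3.9458 (R=3.5000) → pose (1.7028, -7.8353, -3.9458)
step 3: θ'=-4.3208 (R=-2.6667) → pose (1.1588, -7.0033, -4.3208)
step 4: θ'=-4.8208 (R=-0.2500) → pose (1.1413, -6.8808, -4.8208)
step 5: θ'=-2.9458 (R=1.6000) → pose (-0.7606, -5.1383, -2.9458)

(-0.7606, -5.1383, -2.9458)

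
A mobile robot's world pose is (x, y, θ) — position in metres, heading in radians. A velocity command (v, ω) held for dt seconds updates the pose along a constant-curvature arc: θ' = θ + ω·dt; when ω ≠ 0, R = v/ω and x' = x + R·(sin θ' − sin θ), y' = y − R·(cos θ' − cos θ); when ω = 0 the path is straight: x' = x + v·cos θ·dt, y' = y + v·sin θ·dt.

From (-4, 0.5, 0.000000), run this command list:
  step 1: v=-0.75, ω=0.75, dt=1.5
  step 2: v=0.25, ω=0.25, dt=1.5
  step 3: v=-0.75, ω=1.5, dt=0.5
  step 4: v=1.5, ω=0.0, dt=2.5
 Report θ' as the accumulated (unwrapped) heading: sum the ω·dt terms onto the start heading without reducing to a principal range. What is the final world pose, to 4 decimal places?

step 1: θ'=1.1250 (R=-1.0000) → pose (-4.9023, -0.0688, 1.1250)
step 2: θ'=1.5000 (R=1.0000) → pose (-4.8070, 0.2916, 1.5000)
step 3: θ'=2.2500 (R=-0.5000) → pose (-4.6973, -0.0578, 2.2500)
step 4: θ'=2.2500 (straight) → pose (-7.0530, 2.8599, 2.2500)

(-7.0530, 2.8599, 2.2500)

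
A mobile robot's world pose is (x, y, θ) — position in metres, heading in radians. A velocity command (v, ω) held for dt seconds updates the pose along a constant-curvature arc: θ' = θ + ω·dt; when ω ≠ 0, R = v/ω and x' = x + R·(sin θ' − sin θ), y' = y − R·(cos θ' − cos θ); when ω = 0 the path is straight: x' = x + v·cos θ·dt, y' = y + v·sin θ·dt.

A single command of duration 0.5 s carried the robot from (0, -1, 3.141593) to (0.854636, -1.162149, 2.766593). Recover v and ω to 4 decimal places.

Δθ = 2.766593 − 3.141593 = -0.375000
ω = Δθ/dt = -0.375000/0.5 = -0.7500
R = Δx/(sin θ' − sin θ) = 2.3333
v = R·ω = 2.3333·-0.7500 = -1.7500

v = -1.7500, ω = -0.7500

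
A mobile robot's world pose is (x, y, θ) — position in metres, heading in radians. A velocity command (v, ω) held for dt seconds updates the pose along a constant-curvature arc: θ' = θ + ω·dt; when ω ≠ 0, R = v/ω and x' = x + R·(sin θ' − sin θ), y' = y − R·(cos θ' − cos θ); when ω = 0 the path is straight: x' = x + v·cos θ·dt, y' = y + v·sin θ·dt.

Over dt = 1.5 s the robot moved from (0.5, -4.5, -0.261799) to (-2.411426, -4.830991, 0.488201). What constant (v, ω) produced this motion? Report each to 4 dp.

v = -2.0000, ω = 0.5000

Δθ = 0.488201 − -0.261799 = 0.750000
ω = Δθ/dt = 0.750000/1.5 = 0.5000
R = Δx/(sin θ' − sin θ) = -4.0000
v = R·ω = -4.0000·0.5000 = -2.0000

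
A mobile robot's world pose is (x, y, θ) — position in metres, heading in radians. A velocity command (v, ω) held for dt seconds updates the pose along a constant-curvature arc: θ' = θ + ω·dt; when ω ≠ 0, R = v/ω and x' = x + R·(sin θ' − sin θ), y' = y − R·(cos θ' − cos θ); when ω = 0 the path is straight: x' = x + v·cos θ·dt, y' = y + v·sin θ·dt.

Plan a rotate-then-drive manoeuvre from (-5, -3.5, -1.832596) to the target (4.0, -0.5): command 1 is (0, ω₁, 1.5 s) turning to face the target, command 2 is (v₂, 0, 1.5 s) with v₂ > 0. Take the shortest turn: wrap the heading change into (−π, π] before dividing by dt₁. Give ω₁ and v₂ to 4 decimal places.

heading to target = atan2(-0.5−-3.5, 4−-5) = 0.3218
Δθ = wrap(0.3218 − -1.8326) = 2.1543; ω₁ = Δθ/dt₁ = 1.4362
distance = √((4−-5)² + (-0.5−-3.5)²) = 9.4868; v₂ = distance/dt₂ = 6.3246

ω₁ = 1.4362, v₂ = 6.3246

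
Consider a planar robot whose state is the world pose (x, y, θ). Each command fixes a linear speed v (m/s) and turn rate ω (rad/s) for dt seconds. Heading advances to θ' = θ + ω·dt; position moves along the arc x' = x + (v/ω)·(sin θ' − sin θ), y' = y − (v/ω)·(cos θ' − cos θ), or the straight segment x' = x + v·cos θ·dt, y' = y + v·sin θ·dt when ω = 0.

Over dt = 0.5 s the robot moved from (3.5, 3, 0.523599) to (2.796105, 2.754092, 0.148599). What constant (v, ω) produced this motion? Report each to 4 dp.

v = -1.5000, ω = -0.7500

Δθ = 0.148599 − 0.523599 = -0.375000
ω = Δθ/dt = -0.375000/0.5 = -0.7500
R = Δx/(sin θ' − sin θ) = 2.0000
v = R·ω = 2.0000·-0.7500 = -1.5000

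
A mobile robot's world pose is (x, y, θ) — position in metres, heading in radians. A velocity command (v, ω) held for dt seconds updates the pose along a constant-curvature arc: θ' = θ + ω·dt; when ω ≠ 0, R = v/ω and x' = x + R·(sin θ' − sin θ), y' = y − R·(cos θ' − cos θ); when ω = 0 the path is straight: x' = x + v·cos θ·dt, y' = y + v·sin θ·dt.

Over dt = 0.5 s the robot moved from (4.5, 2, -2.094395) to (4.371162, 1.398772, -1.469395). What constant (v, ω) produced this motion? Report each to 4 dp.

v = 1.2500, ω = 1.2500

Δθ = -1.469395 − -2.094395 = 0.625000
ω = Δθ/dt = 0.625000/0.5 = 1.2500
R = −Δy/(cos θ' − cos θ) = 1.0000
v = R·ω = 1.0000·1.2500 = 1.2500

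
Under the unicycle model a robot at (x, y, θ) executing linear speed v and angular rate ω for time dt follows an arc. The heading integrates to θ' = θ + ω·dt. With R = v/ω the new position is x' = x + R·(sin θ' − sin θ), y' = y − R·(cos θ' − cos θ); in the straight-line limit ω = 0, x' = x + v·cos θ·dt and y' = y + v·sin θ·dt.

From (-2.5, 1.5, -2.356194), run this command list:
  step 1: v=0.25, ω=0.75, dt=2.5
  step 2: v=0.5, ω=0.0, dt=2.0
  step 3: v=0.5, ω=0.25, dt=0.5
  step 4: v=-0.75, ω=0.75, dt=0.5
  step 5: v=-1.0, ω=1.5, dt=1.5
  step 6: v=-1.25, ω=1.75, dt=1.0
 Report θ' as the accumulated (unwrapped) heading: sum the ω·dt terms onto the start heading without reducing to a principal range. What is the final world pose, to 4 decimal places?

step 1: θ'=-0.4812 (R=0.3333) → pose (-2.4186, 0.9688, -0.4812)
step 2: θ'=-0.4812 (straight) → pose (-1.5321, 0.5060, -0.4812)
step 3: θ'=-0.3562 (R=2.0000) → pose (-1.3039, 0.4044, -0.3562)
step 4: θ'=0.0188 (R=-1.0000) → pose (-1.6714, 0.4670, 0.0188)
step 5: θ'=2.2688 (R=-0.6667) → pose (-2.1696, -0.6280, 2.2688)
step 6: θ'=4.0188 (R=-0.7143) → pose (-1.0731, -0.6256, 4.0188)

(-1.0731, -0.6256, 4.0188)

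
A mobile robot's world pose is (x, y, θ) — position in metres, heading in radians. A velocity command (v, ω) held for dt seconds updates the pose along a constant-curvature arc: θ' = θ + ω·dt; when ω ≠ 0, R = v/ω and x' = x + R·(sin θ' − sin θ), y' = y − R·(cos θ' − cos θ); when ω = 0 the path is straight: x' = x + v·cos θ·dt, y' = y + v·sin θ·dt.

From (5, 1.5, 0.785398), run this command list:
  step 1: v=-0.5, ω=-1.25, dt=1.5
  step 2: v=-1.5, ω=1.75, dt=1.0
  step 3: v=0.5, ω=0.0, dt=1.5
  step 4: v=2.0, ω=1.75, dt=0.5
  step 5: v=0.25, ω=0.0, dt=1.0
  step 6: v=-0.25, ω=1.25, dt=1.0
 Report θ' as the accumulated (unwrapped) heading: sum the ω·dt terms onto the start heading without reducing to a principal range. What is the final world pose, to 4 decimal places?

step 1: θ'=-1.0896 (R=0.4000) → pose (4.3626, 1.5977, -1.0896)
step 2: θ'=0.6604 (R=-0.8571) → pose (3.0770, 1.8779, 0.6604)
step 3: θ'=0.6604 (straight) → pose (3.6693, 2.3380, 0.6604)
step 4: θ'=1.5354 (R=1.1429) → pose (4.1104, 3.2001, 1.5354)
step 5: θ'=1.5354 (straight) → pose (4.1192, 3.4500, 1.5354)
step 6: θ'=2.7854 (R=-0.2000) → pose (4.2493, 3.2554, 2.7854)

(4.2493, 3.2554, 2.7854)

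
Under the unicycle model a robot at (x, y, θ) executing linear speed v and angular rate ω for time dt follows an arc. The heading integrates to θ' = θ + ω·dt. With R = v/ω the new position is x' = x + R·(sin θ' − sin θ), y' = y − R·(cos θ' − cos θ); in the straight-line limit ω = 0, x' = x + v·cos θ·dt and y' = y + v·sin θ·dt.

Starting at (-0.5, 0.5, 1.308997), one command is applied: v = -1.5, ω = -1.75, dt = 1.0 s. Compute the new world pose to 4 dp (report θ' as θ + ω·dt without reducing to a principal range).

θ' = 1.3090 + -1.75·1.0 = -0.4410
R = v/ω = -1.5/-1.75 = 0.8571
x' = -0.5 + 0.8571·(sin -0.4410 − sin 1.3090) = -1.6938
y' = 0.5 − 0.8571·(cos -0.4410 − cos 1.3090) = -0.0533

(-1.6938, -0.0533, -0.4410)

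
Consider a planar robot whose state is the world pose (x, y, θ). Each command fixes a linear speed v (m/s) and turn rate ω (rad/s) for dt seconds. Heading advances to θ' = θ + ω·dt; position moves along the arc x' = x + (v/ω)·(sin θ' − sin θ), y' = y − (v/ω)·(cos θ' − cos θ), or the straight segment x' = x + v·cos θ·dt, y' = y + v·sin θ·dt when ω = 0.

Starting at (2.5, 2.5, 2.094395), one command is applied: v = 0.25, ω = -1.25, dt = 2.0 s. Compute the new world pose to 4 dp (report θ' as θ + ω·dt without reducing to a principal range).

θ' = 2.0944 + -1.25·2.0 = -0.4056
R = v/ω = 0.25/-1.25 = -0.2000
x' = 2.5 + -0.2000·(sin -0.4056 − sin 2.0944) = 2.7521
y' = 2.5 − -0.2000·(cos -0.4056 − cos 2.0944) = 2.7838

(2.7521, 2.7838, -0.4056)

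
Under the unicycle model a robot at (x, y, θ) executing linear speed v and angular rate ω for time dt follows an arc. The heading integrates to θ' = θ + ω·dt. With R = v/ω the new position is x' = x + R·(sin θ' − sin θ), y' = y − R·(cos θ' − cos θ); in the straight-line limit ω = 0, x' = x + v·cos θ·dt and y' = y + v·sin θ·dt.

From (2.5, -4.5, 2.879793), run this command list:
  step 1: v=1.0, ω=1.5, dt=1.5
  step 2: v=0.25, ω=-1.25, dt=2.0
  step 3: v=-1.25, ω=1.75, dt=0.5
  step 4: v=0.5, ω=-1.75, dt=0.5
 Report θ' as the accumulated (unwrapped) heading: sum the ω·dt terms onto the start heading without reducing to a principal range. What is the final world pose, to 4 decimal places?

step 1: θ'=5.1298 (R=0.6667) → pose (1.7180, -5.4142, 5.1298)
step 2: θ'=2.6298 (R=-0.2000) → pose (1.4372, -5.6697, 2.6298)
step 3: θ'=3.5048 (R=-0.7143) → pose (2.0408, -5.7146, 3.5048)
step 4: θ'=2.6298 (R=-0.2857) → pose (1.7994, -5.6966, 2.6298)

(1.7994, -5.6966, 2.6298)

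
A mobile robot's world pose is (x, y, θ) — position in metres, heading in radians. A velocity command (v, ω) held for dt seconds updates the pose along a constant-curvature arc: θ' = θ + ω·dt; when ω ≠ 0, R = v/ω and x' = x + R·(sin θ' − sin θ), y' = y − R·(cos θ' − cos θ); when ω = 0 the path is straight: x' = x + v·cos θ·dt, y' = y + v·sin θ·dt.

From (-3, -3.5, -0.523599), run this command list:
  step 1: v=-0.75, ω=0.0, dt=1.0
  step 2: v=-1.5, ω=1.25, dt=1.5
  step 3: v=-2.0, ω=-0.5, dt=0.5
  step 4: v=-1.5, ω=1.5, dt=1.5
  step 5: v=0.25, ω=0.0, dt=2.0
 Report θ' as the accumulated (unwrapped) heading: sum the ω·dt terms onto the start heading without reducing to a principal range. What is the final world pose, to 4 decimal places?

step 1: θ'=-0.5236 (straight) → pose (-3.6495, -3.1250, -0.5236)
step 2: θ'=1.3514 (R=-1.2000) → pose (-5.4208, -3.9031, 1.3514)
step 3: θ'=1.1014 (R=4.0000) → pose (-5.7575, -4.8419, 1.1014)
step 4: θ'=3.3514 (R=-1.0000) → pose (-4.6574, -6.2723, 3.3514)
step 5: θ'=3.3514 (straight) → pose (-5.1464, -6.3764, 3.3514)

(-5.1464, -6.3764, 3.3514)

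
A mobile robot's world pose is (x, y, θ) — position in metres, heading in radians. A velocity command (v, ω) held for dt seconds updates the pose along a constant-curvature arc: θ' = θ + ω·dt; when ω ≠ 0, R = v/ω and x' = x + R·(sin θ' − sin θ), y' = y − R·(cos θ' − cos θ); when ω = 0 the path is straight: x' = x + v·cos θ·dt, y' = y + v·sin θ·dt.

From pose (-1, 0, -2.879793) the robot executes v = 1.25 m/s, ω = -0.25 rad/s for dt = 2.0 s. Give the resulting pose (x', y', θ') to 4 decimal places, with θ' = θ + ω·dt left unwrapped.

θ' = -2.8798 + -0.25·2.0 = -3.3798
R = v/ω = 1.25/-0.25 = -5.0000
x' = -1 + -5.0000·(sin -3.3798 − sin -2.8798) = -3.4739
y' = 0 − -5.0000·(cos -3.3798 − cos -2.8798) = -0.0292

(-3.4739, -0.0292, -3.3798)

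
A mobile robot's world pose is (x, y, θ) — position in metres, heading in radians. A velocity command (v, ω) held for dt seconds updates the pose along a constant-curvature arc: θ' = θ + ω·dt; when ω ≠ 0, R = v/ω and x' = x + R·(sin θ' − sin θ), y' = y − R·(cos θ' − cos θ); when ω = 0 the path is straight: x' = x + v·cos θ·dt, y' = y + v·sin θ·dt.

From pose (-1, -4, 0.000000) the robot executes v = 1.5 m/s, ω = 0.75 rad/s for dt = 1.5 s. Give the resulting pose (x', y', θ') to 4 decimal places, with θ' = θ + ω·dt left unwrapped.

(0.8045, -2.8624, 1.1250)

θ' = 0.0000 + 0.75·1.5 = 1.1250
R = v/ω = 1.5/0.75 = 2.0000
x' = -1 + 2.0000·(sin 1.1250 − sin 0.0000) = 0.8045
y' = -4 − 2.0000·(cos 1.1250 − cos 0.0000) = -2.8624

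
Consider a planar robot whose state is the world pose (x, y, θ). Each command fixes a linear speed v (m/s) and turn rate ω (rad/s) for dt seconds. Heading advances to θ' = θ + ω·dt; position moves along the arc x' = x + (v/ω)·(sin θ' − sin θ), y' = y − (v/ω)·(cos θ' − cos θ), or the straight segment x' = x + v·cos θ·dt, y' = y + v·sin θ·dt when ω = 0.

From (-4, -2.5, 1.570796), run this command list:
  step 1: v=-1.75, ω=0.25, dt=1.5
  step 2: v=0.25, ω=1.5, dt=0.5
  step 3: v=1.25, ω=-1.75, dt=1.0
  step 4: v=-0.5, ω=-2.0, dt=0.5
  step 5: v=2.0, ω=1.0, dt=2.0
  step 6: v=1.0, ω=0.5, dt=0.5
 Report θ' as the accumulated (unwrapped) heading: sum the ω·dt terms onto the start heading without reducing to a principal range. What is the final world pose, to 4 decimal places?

step 1: θ'=1.9458 (R=-7.0000) → pose (-3.5136, -5.0639, 1.9458)
step 2: θ'=2.6958 (R=0.1667) → pose (-3.5968, -4.9746, 2.6958)
step 3: θ'=0.9458 (R=-0.7143) → pose (-3.8681, -3.9122, 0.9458)
step 4: θ'=-0.0542 (R=0.2500) → pose (-4.0843, -4.0155, -0.0542)
step 5: θ'=1.9458 (R=2.0000) → pose (-2.1150, -1.2859, 1.9458)
step 6: θ'=2.1958 (R=2.0000) → pose (-2.3541, -0.8483, 2.1958)

(-2.3541, -0.8483, 2.1958)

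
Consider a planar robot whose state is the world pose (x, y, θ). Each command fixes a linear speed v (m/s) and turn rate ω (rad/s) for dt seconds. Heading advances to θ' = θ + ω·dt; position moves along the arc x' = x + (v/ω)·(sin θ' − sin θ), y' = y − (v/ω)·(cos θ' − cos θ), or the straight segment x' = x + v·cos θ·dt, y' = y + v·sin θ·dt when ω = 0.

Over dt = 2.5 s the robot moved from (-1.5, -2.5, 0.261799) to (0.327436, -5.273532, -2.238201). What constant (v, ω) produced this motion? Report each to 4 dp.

Δθ = -2.238201 − 0.261799 = -2.500000
ω = Δθ/dt = -2.500000/2.5 = -1.0000
R = −Δy/(cos θ' − cos θ) = -1.7500
v = R·ω = -1.7500·-1.0000 = 1.7500

v = 1.7500, ω = -1.0000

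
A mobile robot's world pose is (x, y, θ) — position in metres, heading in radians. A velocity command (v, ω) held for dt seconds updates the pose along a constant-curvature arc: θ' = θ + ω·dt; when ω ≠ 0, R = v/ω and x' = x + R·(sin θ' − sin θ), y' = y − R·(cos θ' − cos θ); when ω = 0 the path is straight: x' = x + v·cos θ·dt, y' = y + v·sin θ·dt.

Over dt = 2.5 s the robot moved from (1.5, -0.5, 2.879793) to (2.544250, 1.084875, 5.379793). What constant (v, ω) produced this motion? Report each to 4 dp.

Δθ = 5.379793 − 2.879793 = 2.500000
ω = Δθ/dt = 2.500000/2.5 = 1.0000
R = −Δy/(cos θ' − cos θ) = -1.0000
v = R·ω = -1.0000·1.0000 = -1.0000

v = -1.0000, ω = 1.0000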